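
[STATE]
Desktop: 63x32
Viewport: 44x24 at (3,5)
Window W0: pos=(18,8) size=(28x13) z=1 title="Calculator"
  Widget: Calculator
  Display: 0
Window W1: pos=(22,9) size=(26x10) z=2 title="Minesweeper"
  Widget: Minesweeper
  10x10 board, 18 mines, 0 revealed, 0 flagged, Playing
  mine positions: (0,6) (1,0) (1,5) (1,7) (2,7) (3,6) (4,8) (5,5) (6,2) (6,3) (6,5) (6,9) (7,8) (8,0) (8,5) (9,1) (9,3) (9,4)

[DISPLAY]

                                            
                                            
                                            
               ┏━━━━━━━━━━━━━━━━━━━━━━━━━━┓ 
               ┃ Ca┏━━━━━━━━━━━━━━━━━━━━━━━━
               ┠───┃ Minesweeper            
               ┃   ┠────────────────────────
               ┃┌──┃■■■■■■■■■■              
               ┃│ 7┃■■■■■■■■■■              
               ┃├──┃■■■■■■■■■■              
               ┃│ 4┃■■■■■■■■■■              
               ┃├──┃■■■■■■■■■■              
               ┃│ 1┃■■■■■■■■■■              
               ┃├──┗━━━━━━━━━━━━━━━━━━━━━━━━
               ┃│ 0 │ . │ = │ + │         ┃ 
               ┗━━━━━━━━━━━━━━━━━━━━━━━━━━┛ 
                                            
                                            
                                            
                                            
                                            
                                            
                                            
                                            


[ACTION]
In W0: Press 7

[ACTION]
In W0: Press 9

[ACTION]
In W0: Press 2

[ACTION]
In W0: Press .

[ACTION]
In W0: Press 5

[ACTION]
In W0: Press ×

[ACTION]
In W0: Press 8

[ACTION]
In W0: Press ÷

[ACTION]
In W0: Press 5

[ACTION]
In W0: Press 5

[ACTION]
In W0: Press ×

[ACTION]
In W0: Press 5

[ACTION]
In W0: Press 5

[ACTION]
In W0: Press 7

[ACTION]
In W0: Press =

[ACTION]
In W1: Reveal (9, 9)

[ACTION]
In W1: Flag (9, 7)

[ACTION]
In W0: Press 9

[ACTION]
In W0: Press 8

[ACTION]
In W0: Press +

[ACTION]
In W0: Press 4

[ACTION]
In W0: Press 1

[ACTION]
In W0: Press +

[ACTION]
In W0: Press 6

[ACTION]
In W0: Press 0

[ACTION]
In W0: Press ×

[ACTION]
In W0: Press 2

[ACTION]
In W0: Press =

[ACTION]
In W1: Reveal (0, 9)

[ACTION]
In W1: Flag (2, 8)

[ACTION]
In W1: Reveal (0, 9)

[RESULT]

                                            
                                            
                                            
               ┏━━━━━━━━━━━━━━━━━━━━━━━━━━┓ 
               ┃ Ca┏━━━━━━━━━━━━━━━━━━━━━━━━
               ┠───┃ Minesweeper            
               ┃   ┠────────────────────────
               ┃┌──┃■■■■■■■■1               
               ┃│ 7┃■■■■■■■■2               
               ┃├──┃■■■■■■■■2               
               ┃│ 4┃■■■■■■■■21              
               ┃├──┃■■■■■■■■■■              
               ┃│ 1┃■■■■■■■■■■              
               ┃├──┗━━━━━━━━━━━━━━━━━━━━━━━━
               ┃│ 0 │ . │ = │ + │         ┃ 
               ┗━━━━━━━━━━━━━━━━━━━━━━━━━━┛ 
                                            
                                            
                                            
                                            
                                            
                                            
                                            
                                            


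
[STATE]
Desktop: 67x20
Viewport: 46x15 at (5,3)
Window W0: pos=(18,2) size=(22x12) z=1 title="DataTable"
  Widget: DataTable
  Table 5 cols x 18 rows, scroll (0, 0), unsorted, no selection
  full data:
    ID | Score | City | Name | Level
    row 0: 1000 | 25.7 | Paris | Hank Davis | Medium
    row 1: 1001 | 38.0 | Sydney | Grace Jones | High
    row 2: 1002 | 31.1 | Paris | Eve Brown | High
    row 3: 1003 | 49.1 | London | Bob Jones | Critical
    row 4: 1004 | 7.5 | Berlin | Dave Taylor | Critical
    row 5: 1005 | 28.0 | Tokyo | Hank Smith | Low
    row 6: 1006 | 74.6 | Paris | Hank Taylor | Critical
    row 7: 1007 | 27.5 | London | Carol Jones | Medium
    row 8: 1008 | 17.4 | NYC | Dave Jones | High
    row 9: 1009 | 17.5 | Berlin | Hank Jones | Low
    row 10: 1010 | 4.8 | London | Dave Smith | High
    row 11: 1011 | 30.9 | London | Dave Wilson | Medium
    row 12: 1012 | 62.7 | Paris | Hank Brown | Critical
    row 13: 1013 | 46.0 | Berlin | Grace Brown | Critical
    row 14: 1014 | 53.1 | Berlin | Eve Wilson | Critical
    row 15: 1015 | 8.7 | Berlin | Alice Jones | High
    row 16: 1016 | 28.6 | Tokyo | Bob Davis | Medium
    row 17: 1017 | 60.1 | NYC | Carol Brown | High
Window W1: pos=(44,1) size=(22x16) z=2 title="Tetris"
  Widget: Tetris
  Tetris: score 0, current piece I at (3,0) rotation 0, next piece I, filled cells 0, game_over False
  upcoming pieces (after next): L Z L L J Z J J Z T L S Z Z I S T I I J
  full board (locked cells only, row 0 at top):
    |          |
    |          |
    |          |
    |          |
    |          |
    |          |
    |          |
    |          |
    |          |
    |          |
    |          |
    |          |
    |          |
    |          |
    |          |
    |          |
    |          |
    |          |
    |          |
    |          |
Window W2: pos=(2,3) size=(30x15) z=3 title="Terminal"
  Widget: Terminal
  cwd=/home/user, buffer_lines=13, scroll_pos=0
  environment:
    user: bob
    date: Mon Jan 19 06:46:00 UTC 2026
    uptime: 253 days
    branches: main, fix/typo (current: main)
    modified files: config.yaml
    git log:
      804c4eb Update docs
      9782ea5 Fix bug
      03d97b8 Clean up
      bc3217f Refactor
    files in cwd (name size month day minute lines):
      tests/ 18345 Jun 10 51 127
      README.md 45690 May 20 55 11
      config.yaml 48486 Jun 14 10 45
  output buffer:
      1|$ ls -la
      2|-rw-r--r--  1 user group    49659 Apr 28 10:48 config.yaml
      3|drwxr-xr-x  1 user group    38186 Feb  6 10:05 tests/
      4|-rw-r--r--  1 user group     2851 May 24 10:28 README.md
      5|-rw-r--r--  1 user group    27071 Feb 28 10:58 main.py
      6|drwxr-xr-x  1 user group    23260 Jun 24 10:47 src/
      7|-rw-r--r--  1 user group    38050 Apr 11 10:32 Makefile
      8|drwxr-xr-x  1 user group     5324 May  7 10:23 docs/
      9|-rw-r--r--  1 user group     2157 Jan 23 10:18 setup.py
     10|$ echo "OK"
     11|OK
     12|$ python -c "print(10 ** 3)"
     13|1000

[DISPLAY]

━━━━━━━━━━━━━━━━━━━━━━━━━━┓       ┃    ┠──────
erminal                   ┃───────┨    ┃      
──────────────────────────┨ty  │Na┃    ┃      
ls -la                    ┃────┼──┃    ┃      
w-r--r--  1 user group    ┃ris │Ha┃    ┃      
wxr-xr-x  1 user group    ┃dney│Gr┃    ┃      
w-r--r--  1 user group    ┃ris │Ev┃    ┃      
w-r--r--  1 user group    ┃ndon│Bo┃    ┃      
wxr-xr-x  1 user group    ┃rlin│Da┃    ┃      
w-r--r--  1 user group    ┃kyo │Ha┃    ┃      
wxr-xr-x  1 user group    ┃━━━━━━━┛    ┃      
w-r--r--  1 user group    ┃            ┃      
echo "OK"                 ┃            ┃      
                          ┃            ┗━━━━━━
━━━━━━━━━━━━━━━━━━━━━━━━━━┛                   


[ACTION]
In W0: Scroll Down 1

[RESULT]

━━━━━━━━━━━━━━━━━━━━━━━━━━┓       ┃    ┠──────
erminal                   ┃───────┨    ┃      
──────────────────────────┨ty  │Na┃    ┃      
ls -la                    ┃────┼──┃    ┃      
w-r--r--  1 user group    ┃dney│Gr┃    ┃      
wxr-xr-x  1 user group    ┃ris │Ev┃    ┃      
w-r--r--  1 user group    ┃ndon│Bo┃    ┃      
w-r--r--  1 user group    ┃rlin│Da┃    ┃      
wxr-xr-x  1 user group    ┃kyo │Ha┃    ┃      
w-r--r--  1 user group    ┃ris │Ha┃    ┃      
wxr-xr-x  1 user group    ┃━━━━━━━┛    ┃      
w-r--r--  1 user group    ┃            ┃      
echo "OK"                 ┃            ┃      
                          ┃            ┗━━━━━━
━━━━━━━━━━━━━━━━━━━━━━━━━━┛                   


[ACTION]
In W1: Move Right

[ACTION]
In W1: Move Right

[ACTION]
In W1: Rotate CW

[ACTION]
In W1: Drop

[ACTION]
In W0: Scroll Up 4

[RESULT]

━━━━━━━━━━━━━━━━━━━━━━━━━━┓       ┃    ┠──────
erminal                   ┃───────┨    ┃      
──────────────────────────┨ty  │Na┃    ┃      
ls -la                    ┃────┼──┃    ┃      
w-r--r--  1 user group    ┃ris │Ha┃    ┃      
wxr-xr-x  1 user group    ┃dney│Gr┃    ┃      
w-r--r--  1 user group    ┃ris │Ev┃    ┃      
w-r--r--  1 user group    ┃ndon│Bo┃    ┃      
wxr-xr-x  1 user group    ┃rlin│Da┃    ┃      
w-r--r--  1 user group    ┃kyo │Ha┃    ┃      
wxr-xr-x  1 user group    ┃━━━━━━━┛    ┃      
w-r--r--  1 user group    ┃            ┃      
echo "OK"                 ┃            ┃      
                          ┃            ┗━━━━━━
━━━━━━━━━━━━━━━━━━━━━━━━━━┛                   


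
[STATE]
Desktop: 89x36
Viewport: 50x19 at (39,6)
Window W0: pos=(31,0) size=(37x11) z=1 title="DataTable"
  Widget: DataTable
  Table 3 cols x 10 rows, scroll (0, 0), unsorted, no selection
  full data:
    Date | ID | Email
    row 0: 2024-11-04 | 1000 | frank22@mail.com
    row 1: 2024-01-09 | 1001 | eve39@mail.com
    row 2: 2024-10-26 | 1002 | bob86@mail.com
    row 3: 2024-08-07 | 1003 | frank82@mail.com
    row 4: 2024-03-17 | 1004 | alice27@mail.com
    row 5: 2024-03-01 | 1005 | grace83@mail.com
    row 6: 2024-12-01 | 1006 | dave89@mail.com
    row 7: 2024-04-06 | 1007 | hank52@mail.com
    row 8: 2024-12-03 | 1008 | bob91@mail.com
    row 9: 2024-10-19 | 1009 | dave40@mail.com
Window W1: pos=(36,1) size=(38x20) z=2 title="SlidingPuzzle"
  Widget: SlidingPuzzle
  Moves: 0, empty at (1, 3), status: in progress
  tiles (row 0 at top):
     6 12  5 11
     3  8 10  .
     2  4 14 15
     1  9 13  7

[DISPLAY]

───┼────┼────┼────┤               ┃               
 3 │  8 │ 10 │    │               ┃               
───┼────┼────┼────┤               ┃               
 2 │  4 │ 14 │ 15 │               ┃               
───┼────┼────┼────┤               ┃               
 1 │  9 │ 13 │  7 │               ┃               
───┴────┴────┴────┘               ┃               
ves: 0                            ┃               
                                  ┃               
                                  ┃               
                                  ┃               
                                  ┃               
                                  ┃               
                                  ┃               
━━━━━━━━━━━━━━━━━━━━━━━━━━━━━━━━━━┛               
                                                  
                                                  
                                                  
                                                  


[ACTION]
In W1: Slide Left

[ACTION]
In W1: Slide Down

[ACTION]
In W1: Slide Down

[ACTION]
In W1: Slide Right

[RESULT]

───┼────┼────┼────┤               ┃               
 3 │  8 │ 10 │ 11 │               ┃               
───┼────┼────┼────┤               ┃               
 2 │  4 │ 14 │ 15 │               ┃               
───┼────┼────┼────┤               ┃               
 1 │  9 │ 13 │  7 │               ┃               
───┴────┴────┴────┘               ┃               
ves: 2                            ┃               
                                  ┃               
                                  ┃               
                                  ┃               
                                  ┃               
                                  ┃               
                                  ┃               
━━━━━━━━━━━━━━━━━━━━━━━━━━━━━━━━━━┛               
                                                  
                                                  
                                                  
                                                  


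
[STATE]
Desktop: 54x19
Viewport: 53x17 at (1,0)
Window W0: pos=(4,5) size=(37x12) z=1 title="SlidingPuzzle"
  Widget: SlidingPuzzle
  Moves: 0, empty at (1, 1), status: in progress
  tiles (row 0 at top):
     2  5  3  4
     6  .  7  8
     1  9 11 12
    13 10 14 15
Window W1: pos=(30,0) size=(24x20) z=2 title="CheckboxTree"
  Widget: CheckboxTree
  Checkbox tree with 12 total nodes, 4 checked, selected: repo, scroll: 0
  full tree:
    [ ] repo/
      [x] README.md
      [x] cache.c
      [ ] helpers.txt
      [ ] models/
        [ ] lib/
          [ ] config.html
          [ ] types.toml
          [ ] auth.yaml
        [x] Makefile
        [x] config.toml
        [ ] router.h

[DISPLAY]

                             ┏━━━━━━━━━━━━━━━━━━━━━━┓
                             ┃ CheckboxTree         ┃
                             ┠──────────────────────┨
                             ┃>[-] repo/            ┃
                             ┃   [x] README.md      ┃
   ┏━━━━━━━━━━━━━━━━━━━━━━━━━┃   [x] cache.c        ┃
   ┃ SlidingPuzzle           ┃   [ ] helpers.txt    ┃
   ┠─────────────────────────┃   [-] models/        ┃
   ┃┌────┬────┬────┬────┐    ┃     [ ] lib/         ┃
   ┃│  2 │  5 │  3 │  4 │    ┃       [ ] config.html┃
   ┃├────┼────┼────┼────┤    ┃       [ ] types.toml ┃
   ┃│  6 │    │  7 │  8 │    ┃       [ ] auth.yaml  ┃
   ┃├────┼────┼────┼────┤    ┃     [x] Makefile     ┃
   ┃│  1 │  9 │ 11 │ 12 │    ┃     [x] config.toml  ┃
   ┃├────┼────┼────┼────┤    ┃     [ ] router.h     ┃
   ┃│ 13 │ 10 │ 14 │ 15 │    ┃                      ┃
   ┗━━━━━━━━━━━━━━━━━━━━━━━━━┃                      ┃


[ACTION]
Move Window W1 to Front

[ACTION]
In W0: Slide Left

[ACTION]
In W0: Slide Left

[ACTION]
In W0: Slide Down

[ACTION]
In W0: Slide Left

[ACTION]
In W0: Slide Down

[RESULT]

                             ┏━━━━━━━━━━━━━━━━━━━━━━┓
                             ┃ CheckboxTree         ┃
                             ┠──────────────────────┨
                             ┃>[-] repo/            ┃
                             ┃   [x] README.md      ┃
   ┏━━━━━━━━━━━━━━━━━━━━━━━━━┃   [x] cache.c        ┃
   ┃ SlidingPuzzle           ┃   [ ] helpers.txt    ┃
   ┠─────────────────────────┃   [-] models/        ┃
   ┃┌────┬────┬────┬────┐    ┃     [ ] lib/         ┃
   ┃│  2 │  5 │  3 │    │    ┃       [ ] config.html┃
   ┃├────┼────┼────┼────┤    ┃       [ ] types.toml ┃
   ┃│  6 │  7 │  8 │  4 │    ┃       [ ] auth.yaml  ┃
   ┃├────┼────┼────┼────┤    ┃     [x] Makefile     ┃
   ┃│  1 │  9 │ 11 │ 12 │    ┃     [x] config.toml  ┃
   ┃├────┼────┼────┼────┤    ┃     [ ] router.h     ┃
   ┃│ 13 │ 10 │ 14 │ 15 │    ┃                      ┃
   ┗━━━━━━━━━━━━━━━━━━━━━━━━━┃                      ┃


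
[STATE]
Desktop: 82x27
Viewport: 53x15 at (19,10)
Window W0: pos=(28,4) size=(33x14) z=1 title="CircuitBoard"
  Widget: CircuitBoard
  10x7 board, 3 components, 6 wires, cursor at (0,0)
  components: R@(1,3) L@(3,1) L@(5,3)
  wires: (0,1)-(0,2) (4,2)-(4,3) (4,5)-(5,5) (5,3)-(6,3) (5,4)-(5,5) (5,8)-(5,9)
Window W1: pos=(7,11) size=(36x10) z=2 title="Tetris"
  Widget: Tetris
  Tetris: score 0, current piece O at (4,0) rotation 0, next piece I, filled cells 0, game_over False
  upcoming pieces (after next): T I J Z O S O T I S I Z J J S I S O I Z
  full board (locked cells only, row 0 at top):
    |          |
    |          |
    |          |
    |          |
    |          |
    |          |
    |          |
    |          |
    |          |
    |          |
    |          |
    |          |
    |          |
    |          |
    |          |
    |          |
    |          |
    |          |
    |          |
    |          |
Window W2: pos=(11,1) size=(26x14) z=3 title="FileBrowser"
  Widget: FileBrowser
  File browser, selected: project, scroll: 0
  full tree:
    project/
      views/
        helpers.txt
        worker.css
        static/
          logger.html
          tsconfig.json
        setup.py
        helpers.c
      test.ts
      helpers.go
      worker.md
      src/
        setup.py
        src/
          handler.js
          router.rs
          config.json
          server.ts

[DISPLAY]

                 ┃        R              ┃           
                 ┃━━━━━┓                 ┃           
                 ┃     ┃                 ┃           
                 ┃─────┨                 ┃           
━━━━━━━━━━━━━━━━━┛     ┃                 ┃           
████                   ┃                 ┃           
                       ┃─ ·       ·      ┃           
                       ┃━━━━━━━━━━━━━━━━━┛           
                       ┃                             
                       ┃                             
━━━━━━━━━━━━━━━━━━━━━━━┛                             
                                                     
                                                     
                                                     
                                                     


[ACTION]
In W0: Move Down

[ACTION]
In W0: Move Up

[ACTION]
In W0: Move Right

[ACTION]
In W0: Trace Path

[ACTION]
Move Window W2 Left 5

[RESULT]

            ┃             R              ┃           
            ┃━━━━━━━━━━┓                 ┃           
            ┃          ┃                 ┃           
            ┃──────────┨                 ┃           
━━━━━━━━━━━━┛          ┃                 ┃           
████                   ┃                 ┃           
                       ┃─ ·       ·      ┃           
                       ┃━━━━━━━━━━━━━━━━━┛           
                       ┃                             
                       ┃                             
━━━━━━━━━━━━━━━━━━━━━━━┛                             
                                                     
                                                     
                                                     
                                                     


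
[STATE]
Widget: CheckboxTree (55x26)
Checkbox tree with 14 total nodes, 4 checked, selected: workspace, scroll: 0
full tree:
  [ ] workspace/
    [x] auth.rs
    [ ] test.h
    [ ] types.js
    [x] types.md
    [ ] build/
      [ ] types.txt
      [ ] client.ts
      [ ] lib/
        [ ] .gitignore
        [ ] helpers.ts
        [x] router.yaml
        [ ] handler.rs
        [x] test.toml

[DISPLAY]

>[-] workspace/                                        
   [x] auth.rs                                         
   [ ] test.h                                          
   [ ] types.js                                        
   [x] types.md                                        
   [-] build/                                          
     [ ] types.txt                                     
     [ ] client.ts                                     
     [-] lib/                                          
       [ ] .gitignore                                  
       [ ] helpers.ts                                  
       [x] router.yaml                                 
       [ ] handler.rs                                  
       [x] test.toml                                   
                                                       
                                                       
                                                       
                                                       
                                                       
                                                       
                                                       
                                                       
                                                       
                                                       
                                                       
                                                       


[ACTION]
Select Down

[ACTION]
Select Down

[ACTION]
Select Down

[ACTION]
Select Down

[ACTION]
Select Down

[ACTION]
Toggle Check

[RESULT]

 [-] workspace/                                        
   [x] auth.rs                                         
   [ ] test.h                                          
   [ ] types.js                                        
   [x] types.md                                        
>  [x] build/                                          
     [x] types.txt                                     
     [x] client.ts                                     
     [x] lib/                                          
       [x] .gitignore                                  
       [x] helpers.ts                                  
       [x] router.yaml                                 
       [x] handler.rs                                  
       [x] test.toml                                   
                                                       
                                                       
                                                       
                                                       
                                                       
                                                       
                                                       
                                                       
                                                       
                                                       
                                                       
                                                       


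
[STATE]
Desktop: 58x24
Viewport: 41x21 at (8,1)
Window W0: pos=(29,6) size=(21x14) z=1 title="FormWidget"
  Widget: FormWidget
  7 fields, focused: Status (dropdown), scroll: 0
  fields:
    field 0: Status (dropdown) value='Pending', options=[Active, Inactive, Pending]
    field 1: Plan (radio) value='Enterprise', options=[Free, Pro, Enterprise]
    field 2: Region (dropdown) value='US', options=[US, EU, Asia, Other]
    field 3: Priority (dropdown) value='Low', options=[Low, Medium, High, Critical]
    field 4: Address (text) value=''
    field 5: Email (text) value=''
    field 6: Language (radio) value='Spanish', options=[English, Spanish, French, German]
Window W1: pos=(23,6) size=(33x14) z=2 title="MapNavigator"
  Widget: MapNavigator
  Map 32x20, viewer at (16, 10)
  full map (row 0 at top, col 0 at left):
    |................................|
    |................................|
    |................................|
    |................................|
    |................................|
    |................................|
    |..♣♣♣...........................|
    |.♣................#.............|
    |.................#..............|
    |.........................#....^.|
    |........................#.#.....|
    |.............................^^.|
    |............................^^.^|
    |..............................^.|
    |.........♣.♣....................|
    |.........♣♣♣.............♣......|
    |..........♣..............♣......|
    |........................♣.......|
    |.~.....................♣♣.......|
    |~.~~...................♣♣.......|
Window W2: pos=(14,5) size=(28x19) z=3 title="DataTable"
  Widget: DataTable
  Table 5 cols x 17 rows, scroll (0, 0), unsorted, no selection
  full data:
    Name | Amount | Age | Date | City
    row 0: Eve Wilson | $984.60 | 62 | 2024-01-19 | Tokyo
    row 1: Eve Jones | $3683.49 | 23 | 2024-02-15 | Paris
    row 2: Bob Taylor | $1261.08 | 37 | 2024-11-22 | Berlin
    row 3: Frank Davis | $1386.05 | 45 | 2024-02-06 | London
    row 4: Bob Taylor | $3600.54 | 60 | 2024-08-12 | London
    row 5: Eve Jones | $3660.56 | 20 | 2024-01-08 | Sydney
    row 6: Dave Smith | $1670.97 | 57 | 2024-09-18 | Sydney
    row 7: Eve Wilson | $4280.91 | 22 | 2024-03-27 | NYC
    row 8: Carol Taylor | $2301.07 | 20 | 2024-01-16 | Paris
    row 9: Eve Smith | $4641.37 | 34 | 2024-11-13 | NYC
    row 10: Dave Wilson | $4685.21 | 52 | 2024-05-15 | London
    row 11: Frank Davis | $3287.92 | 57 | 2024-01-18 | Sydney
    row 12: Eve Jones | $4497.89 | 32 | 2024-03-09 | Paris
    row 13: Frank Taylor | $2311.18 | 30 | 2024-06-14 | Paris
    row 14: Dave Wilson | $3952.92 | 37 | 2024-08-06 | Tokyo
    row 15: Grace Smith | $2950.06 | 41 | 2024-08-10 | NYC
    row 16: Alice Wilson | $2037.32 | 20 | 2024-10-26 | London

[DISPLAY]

                                         
                                         
                                         
                                         
      ┏━━━━━━━━━━━━━━━━━━━━━━━━━━┓       
      ┃ DataTable                ┃━━━━━━━
      ┠──────────────────────────┨       
      ┃Name        │Amount  │Age│┃───────
      ┃────────────┼────────┼───┼┃.......
      ┃Eve Wilson  │$984.60 │62 │┃.......
      ┃Eve Jones   │$3683.49│23 │┃.......
      ┃Bob Taylor  │$1261.08│37 │┃.......
      ┃Frank Davis │$1386.05│45 │┃......#
      ┃Bob Taylor  │$3600.54│60 │┃.....#.
      ┃Eve Jones   │$3660.56│20 │┃.......
      ┃Dave Smith  │$1670.97│57 │┃.......
      ┃Eve Wilson  │$4280.91│22 │┃.......
      ┃Carol Taylor│$2301.07│20 │┃.......
      ┃Eve Smith   │$4641.37│34 │┃━━━━━━━
      ┃Dave Wilson │$4685.21│52 │┃       
      ┃Frank Davis │$3287.92│57 │┃       


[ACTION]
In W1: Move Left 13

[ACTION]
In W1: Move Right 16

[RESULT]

                                         
                                         
                                         
                                         
      ┏━━━━━━━━━━━━━━━━━━━━━━━━━━┓       
      ┃ DataTable                ┃━━━━━━━
      ┠──────────────────────────┨       
      ┃Name        │Amount  │Age│┃───────
      ┃────────────┼────────┼───┼┃.......
      ┃Eve Wilson  │$984.60 │62 │┃.......
      ┃Eve Jones   │$3683.49│23 │┃.......
      ┃Bob Taylor  │$1261.08│37 │┃.......
      ┃Frank Davis │$1386.05│45 │┃...#...
      ┃Bob Taylor  │$3600.54│60 │┃..#.#..
      ┃Eve Jones   │$3660.56│20 │┃.......
      ┃Dave Smith  │$1670.97│57 │┃......^
      ┃Eve Wilson  │$4280.91│22 │┃.......
      ┃Carol Taylor│$2301.07│20 │┃.......
      ┃Eve Smith   │$4641.37│34 │┃━━━━━━━
      ┃Dave Wilson │$4685.21│52 │┃       
      ┃Frank Davis │$3287.92│57 │┃       


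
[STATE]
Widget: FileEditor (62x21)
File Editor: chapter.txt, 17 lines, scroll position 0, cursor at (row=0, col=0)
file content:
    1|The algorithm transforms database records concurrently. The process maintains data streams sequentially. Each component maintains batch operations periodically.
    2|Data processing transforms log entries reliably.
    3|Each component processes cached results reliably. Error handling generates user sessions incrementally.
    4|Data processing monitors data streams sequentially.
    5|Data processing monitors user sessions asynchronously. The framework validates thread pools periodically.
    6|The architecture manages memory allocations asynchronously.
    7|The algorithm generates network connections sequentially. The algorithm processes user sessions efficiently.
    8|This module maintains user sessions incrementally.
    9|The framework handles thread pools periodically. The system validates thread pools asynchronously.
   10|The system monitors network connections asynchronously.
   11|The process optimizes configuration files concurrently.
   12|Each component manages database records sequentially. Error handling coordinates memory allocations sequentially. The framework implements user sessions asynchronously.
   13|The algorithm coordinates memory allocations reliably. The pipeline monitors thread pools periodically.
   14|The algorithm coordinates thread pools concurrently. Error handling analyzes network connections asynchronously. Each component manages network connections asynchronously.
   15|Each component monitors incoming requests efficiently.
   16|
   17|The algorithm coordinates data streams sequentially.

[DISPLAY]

█he algorithm transforms database records concurrently. The p▲
Data processing transforms log entries reliably.             █
Each component processes cached results reliably. Error handl░
Data processing monitors data streams sequentially.          ░
Data processing monitors user sessions asynchronously. The fr░
The architecture manages memory allocations asynchronously.  ░
The algorithm generates network connections sequentially. The░
This module maintains user sessions incrementally.           ░
The framework handles thread pools periodically. The system v░
The system monitors network connections asynchronously.      ░
The process optimizes configuration files concurrently.      ░
Each component manages database records sequentially. Error h░
The algorithm coordinates memory allocations reliably. The pi░
The algorithm coordinates thread pools concurrently. Error ha░
Each component monitors incoming requests efficiently.       ░
                                                             ░
The algorithm coordinates data streams sequentially.         ░
                                                             ░
                                                             ░
                                                             ░
                                                             ▼


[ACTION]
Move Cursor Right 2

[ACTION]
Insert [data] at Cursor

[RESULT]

Thdata█ algorithm transforms database records concurrently. T▲
Data processing transforms log entries reliably.             █
Each component processes cached results reliably. Error handl░
Data processing monitors data streams sequentially.          ░
Data processing monitors user sessions asynchronously. The fr░
The architecture manages memory allocations asynchronously.  ░
The algorithm generates network connections sequentially. The░
This module maintains user sessions incrementally.           ░
The framework handles thread pools periodically. The system v░
The system monitors network connections asynchronously.      ░
The process optimizes configuration files concurrently.      ░
Each component manages database records sequentially. Error h░
The algorithm coordinates memory allocations reliably. The pi░
The algorithm coordinates thread pools concurrently. Error ha░
Each component monitors incoming requests efficiently.       ░
                                                             ░
The algorithm coordinates data streams sequentially.         ░
                                                             ░
                                                             ░
                                                             ░
                                                             ▼


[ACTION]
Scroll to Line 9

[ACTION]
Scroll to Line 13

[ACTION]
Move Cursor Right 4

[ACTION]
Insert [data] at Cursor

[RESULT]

Thdatae aldata█orithm transforms database records concurrentl▲
Data processing transforms log entries reliably.             █
Each component processes cached results reliably. Error handl░
Data processing monitors data streams sequentially.          ░
Data processing monitors user sessions asynchronously. The fr░
The architecture manages memory allocations asynchronously.  ░
The algorithm generates network connections sequentially. The░
This module maintains user sessions incrementally.           ░
The framework handles thread pools periodically. The system v░
The system monitors network connections asynchronously.      ░
The process optimizes configuration files concurrently.      ░
Each component manages database records sequentially. Error h░
The algorithm coordinates memory allocations reliably. The pi░
The algorithm coordinates thread pools concurrently. Error ha░
Each component monitors incoming requests efficiently.       ░
                                                             ░
The algorithm coordinates data streams sequentially.         ░
                                                             ░
                                                             ░
                                                             ░
                                                             ▼


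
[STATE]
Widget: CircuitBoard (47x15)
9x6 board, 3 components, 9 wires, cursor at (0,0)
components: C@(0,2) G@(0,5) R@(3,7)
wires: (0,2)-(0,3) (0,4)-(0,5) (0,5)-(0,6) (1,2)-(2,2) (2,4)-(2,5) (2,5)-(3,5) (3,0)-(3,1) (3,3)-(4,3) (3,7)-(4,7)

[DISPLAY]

   0 1 2 3 4 5 6 7 8                           
0  [.]      C ─ ·   · ─ G ─ ·                  
                                               
1           ·                                  
            │                                  
2           ·       · ─ ·                      
                        │                      
3   · ─ ·       ·       ·       R              
                │               │              
4               ·               ·              
                                               
5                                              
Cursor: (0,0)                                  
                                               
                                               


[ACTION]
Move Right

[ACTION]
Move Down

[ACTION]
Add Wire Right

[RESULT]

   0 1 2 3 4 5 6 7 8                           
0           C ─ ·   · ─ G ─ ·                  
                                               
1      [.]─ ·                                  
            │                                  
2           ·       · ─ ·                      
                        │                      
3   · ─ ·       ·       ·       R              
                │               │              
4               ·               ·              
                                               
5                                              
Cursor: (1,1)                                  
                                               
                                               


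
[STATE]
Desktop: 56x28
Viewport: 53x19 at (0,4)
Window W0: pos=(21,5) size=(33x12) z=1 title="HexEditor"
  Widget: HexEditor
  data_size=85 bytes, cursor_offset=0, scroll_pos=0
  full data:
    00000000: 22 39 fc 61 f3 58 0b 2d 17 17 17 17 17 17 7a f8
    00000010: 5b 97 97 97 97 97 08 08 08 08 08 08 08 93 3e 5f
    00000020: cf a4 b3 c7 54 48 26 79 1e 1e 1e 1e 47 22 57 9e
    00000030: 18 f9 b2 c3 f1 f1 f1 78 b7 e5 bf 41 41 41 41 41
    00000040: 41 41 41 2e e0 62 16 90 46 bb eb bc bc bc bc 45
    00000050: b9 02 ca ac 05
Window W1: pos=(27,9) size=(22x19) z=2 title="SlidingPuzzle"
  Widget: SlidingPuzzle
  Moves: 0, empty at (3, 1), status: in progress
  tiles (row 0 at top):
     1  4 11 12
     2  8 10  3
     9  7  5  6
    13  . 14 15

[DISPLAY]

                                                     
                     ┏━━━━━━━━━━━━━━━━━━━━━━━━━━━━━━━
                     ┃ HexEditor                     
                     ┠───────────────────────────────
                     ┃00000000  22 39 fc 61 f3 58 0b 
                     ┃00000┏━━━━━━━━━━━━━━━━━━━━┓ 08 
                     ┃00000┃ SlidingPuzzle      ┃ 26 
                     ┃00000┠────────────────────┨ f1 
                     ┃00000┃┌────┬────┬────┬────┃ 16 
                     ┃00000┃│  1 │  4 │ 11 │ 12 ┃    
                     ┃     ┃├────┼────┼────┼────┃    
                     ┃     ┃│  2 │  8 │ 10 │  3 ┃    
                     ┗━━━━━┃├────┼────┼────┼────┃━━━━
                           ┃│  9 │  7 │  5 │  6 ┃    
                           ┃├────┼────┼────┼────┃    
                           ┃│ 13 │    │ 14 │ 15 ┃    
                           ┃└────┴────┴────┴────┃    
                           ┃Moves: 0            ┃    
                           ┃                    ┃    


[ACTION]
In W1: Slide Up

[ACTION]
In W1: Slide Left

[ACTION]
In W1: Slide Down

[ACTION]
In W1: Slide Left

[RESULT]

                                                     
                     ┏━━━━━━━━━━━━━━━━━━━━━━━━━━━━━━━
                     ┃ HexEditor                     
                     ┠───────────────────────────────
                     ┃00000000  22 39 fc 61 f3 58 0b 
                     ┃00000┏━━━━━━━━━━━━━━━━━━━━┓ 08 
                     ┃00000┃ SlidingPuzzle      ┃ 26 
                     ┃00000┠────────────────────┨ f1 
                     ┃00000┃┌────┬────┬────┬────┃ 16 
                     ┃00000┃│  1 │  4 │ 11 │ 12 ┃    
                     ┃     ┃├────┼────┼────┼────┃    
                     ┃     ┃│  2 │  8 │ 10 │  3 ┃    
                     ┗━━━━━┃├────┼────┼────┼────┃━━━━
                           ┃│  9 │  7 │  6 │    ┃    
                           ┃├────┼────┼────┼────┃    
                           ┃│ 13 │ 14 │  5 │ 15 ┃    
                           ┃└────┴────┴────┴────┃    
                           ┃Moves: 3            ┃    
                           ┃                    ┃    
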